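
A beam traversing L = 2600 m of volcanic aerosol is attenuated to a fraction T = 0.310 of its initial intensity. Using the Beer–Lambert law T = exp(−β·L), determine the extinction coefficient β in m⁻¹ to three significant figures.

Beer–Lambert: T = exp(−βL) ⇒ β = −ln(T)/L = −ln(0.310)/2600 = 1.1712/2600 = 0.0004505 m⁻¹.

0.000450 m⁻¹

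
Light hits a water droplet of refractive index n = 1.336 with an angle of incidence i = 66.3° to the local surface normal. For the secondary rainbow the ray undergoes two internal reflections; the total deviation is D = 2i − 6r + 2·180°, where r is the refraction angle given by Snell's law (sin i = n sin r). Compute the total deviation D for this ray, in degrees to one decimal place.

233.0°

sin r = sin 66.3° / 1.336 = 0.9157/1.336 = 0.6854; r = 43.27°.
D = 2·66.3° − 6·43.27° + 2·180° = 132.60° − 259.59° + 360° = 233.01°.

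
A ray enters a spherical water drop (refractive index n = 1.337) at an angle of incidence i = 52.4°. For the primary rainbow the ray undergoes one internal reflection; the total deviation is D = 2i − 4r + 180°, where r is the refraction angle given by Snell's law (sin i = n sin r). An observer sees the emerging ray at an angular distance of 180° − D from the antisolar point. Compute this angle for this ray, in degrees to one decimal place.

sin r = sin 52.4° / 1.337 = 0.7923/1.337 = 0.5926; r = 36.34°.
D = 2·52.4° − 4·36.34° + 180° = 104.80° − 145.36° + 180° = 139.44°.
Angle from antisolar point = 180° − D = 40.56°.

40.6°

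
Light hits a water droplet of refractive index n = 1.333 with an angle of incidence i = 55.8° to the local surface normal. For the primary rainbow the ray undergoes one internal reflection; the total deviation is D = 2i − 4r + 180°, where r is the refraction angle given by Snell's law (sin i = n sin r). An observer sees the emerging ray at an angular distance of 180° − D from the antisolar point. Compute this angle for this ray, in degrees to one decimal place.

sin r = sin 55.8° / 1.333 = 0.8271/1.333 = 0.6205; r = 38.35°.
D = 2·55.8° − 4·38.35° + 180° = 111.60° − 153.40° + 180° = 138.20°.
Angle from antisolar point = 180° − D = 41.80°.

41.8°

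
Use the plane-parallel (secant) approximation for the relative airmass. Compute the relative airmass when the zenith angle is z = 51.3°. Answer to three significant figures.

X = sec z = 1/cos 51.3° = 1/0.6252 = 1.5994.

1.60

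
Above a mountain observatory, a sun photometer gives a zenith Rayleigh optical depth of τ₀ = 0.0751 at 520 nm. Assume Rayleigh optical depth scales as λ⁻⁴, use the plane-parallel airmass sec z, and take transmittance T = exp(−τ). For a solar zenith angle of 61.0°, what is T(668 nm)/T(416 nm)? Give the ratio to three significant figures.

Airmass: sec 61.0° = 2.0627.
τ(668 nm) = 0.0751 × (520/668)⁴ × 2.0627 = 0.0751 × 0.3672 × 2.0627 = 0.0569.
τ(416 nm) = 0.0751 × (520/416)⁴ × 2.0627 = 0.0751 × 2.4414 × 2.0627 = 0.3782.
T(668)/T(416) = exp(τ_B − τ_A) = exp(0.3213) = 1.3789.

1.38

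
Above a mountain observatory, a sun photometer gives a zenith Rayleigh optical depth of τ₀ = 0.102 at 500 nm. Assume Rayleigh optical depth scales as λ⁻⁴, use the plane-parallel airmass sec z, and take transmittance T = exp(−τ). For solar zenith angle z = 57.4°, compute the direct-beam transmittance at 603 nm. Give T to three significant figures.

0.914

sec 57.4° = 1.8561.
τ = 0.102 × (500/603)⁴ × 1.8561 = 0.102 × 0.4727 × 1.8561 = 0.0895.
T = exp(−0.0895) = 0.9144.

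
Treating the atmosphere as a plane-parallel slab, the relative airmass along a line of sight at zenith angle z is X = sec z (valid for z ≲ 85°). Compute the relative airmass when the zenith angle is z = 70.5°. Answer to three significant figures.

3.00

X = sec z = 1/cos 70.5° = 1/0.3338 = 2.9957.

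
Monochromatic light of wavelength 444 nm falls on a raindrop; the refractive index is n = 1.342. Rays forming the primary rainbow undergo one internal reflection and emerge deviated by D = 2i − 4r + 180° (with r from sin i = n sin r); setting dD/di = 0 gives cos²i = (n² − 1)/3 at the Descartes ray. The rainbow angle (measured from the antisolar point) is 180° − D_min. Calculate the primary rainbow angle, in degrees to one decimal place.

cos²i = (1.80096 − 1)/3 = 0.26699; i = arccos(0.51671) = 58.888°.
sin r = sin 58.888°/1.342 = 0.63797; r = 39.641°.
D_min = 2·58.888° − 4·39.641° + 180° = 139.213°.
Rainbow angle = 180° − D_min = 40.787°.

40.8°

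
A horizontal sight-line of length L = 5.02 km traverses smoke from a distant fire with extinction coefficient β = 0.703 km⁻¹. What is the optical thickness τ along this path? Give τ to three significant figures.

3.53

τ = β·L = 0.703 × 5.02 = 3.5291.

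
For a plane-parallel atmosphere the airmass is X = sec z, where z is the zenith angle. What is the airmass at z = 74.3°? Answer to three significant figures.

3.70

X = sec z = 1/cos 74.3° = 1/0.2706 = 3.6955.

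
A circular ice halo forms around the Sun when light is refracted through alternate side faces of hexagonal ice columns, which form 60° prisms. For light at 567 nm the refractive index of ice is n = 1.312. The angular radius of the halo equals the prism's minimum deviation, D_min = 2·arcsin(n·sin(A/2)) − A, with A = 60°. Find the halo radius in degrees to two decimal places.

21.99°

n·sin(A/2) = 1.312 × sin 30° = 1.312 × 0.5000 = 0.6560.
D_min = 2·arcsin(0.6560) − 60° = 2 × 40.996° − 60° = 21.991°.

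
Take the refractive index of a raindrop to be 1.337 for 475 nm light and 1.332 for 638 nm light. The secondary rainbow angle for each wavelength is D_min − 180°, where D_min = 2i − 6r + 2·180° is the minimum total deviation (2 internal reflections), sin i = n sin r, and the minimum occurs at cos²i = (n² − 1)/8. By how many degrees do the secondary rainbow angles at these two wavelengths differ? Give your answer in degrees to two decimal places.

1.31°

At 475 nm (n = 1.337): cos²i = 0.09845 → i = 71.714°, r = 45.249°, D_min = 231.934°, rainbow angle = 51.934°.
At 638 nm (n = 1.332): cos²i = 0.09678 → i = 71.875°, r = 45.520°, D_min = 230.628°, rainbow angle = 50.628°.
Angular width = |51.934° − 50.628°| = 1.305°.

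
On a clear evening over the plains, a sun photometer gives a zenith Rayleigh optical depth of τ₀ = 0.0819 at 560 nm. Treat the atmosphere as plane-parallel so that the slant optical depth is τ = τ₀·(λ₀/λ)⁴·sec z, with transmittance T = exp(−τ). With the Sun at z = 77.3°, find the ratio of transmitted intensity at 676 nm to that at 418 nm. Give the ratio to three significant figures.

Airmass: sec 77.3° = 4.5486.
τ(676 nm) = 0.0819 × (560/676)⁴ × 4.5486 = 0.0819 × 0.4709 × 4.5486 = 0.1754.
τ(418 nm) = 0.0819 × (560/418)⁴ × 4.5486 = 0.0819 × 3.2214 × 4.5486 = 1.2001.
T(676)/T(418) = exp(τ_B − τ_A) = exp(1.0246) = 2.7861.

2.79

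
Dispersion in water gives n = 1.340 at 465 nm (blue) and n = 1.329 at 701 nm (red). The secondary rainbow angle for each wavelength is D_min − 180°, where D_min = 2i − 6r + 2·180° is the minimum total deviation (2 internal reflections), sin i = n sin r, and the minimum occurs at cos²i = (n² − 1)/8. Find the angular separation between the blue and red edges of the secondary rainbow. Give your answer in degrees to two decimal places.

At 465 nm (n = 1.340): cos²i = 0.09945 → i = 71.618°, r = 45.088°, D_min = 232.709°, rainbow angle = 52.709°.
At 701 nm (n = 1.329): cos²i = 0.09578 → i = 71.972°, r = 45.685°, D_min = 229.837°, rainbow angle = 49.837°.
Angular width = |52.709° − 49.837°| = 2.872°.

2.87°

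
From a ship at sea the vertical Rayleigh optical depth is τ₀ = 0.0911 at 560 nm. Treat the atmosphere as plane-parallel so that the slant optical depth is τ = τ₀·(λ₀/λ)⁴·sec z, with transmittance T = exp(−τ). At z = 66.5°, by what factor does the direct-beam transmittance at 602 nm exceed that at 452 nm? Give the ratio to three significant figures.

1.44

Airmass: sec 66.5° = 2.5078.
τ(602 nm) = 0.0911 × (560/602)⁴ × 2.5078 = 0.0911 × 0.7488 × 2.5078 = 0.1711.
τ(452 nm) = 0.0911 × (560/452)⁴ × 2.5078 = 0.0911 × 2.3561 × 2.5078 = 0.5383.
T(602)/T(452) = exp(τ_B − τ_A) = exp(0.3672) = 1.4437.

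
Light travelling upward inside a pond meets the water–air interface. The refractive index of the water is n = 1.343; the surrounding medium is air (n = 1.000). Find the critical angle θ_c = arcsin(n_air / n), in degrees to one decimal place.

sin θ_c = n_air / n = 1.000 / 1.343 = 0.7446.
θ_c = arcsin(0.7446) = 48.12°.

48.1°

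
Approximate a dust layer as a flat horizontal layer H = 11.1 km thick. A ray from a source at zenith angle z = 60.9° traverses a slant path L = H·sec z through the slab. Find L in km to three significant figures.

22.8 km

sec z = 1/cos 60.9° = 2.0562.
L = 11.1 × 2.0562 = 22.824 km.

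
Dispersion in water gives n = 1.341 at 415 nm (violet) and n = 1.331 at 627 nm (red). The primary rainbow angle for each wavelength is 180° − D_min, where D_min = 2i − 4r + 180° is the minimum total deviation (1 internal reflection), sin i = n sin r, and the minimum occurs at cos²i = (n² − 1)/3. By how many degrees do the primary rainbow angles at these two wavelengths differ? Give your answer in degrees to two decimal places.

At 415 nm (n = 1.341): cos²i = 0.26609 → i = 58.946°, r = 39.705°, D_min = 139.071°, rainbow angle = 40.929°.
At 627 nm (n = 1.331): cos²i = 0.25719 → i = 59.527°, r = 40.356°, D_min = 137.630°, rainbow angle = 42.370°.
Angular width = |40.929° − 42.370°| = 1.441°.

1.44°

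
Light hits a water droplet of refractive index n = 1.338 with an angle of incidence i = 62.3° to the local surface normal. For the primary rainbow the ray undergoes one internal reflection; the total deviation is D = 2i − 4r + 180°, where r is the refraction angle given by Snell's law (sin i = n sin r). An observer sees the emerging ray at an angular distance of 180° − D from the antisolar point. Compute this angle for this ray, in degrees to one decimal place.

41.1°

sin r = sin 62.3° / 1.338 = 0.8854/1.338 = 0.6617; r = 41.43°.
D = 2·62.3° − 4·41.43° + 180° = 124.60° − 165.73° + 180° = 138.87°.
Angle from antisolar point = 180° − D = 41.13°.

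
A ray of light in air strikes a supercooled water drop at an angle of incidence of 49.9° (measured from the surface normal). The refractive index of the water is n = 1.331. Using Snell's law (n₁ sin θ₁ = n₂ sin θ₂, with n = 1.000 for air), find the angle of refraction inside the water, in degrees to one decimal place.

35.1°

Snell: sin θ_r = sin θ_i / n = sin 49.9° / 1.331 = 0.7649 / 1.331 = 0.5747.
θ_r = arcsin(0.5747) = 35.08°.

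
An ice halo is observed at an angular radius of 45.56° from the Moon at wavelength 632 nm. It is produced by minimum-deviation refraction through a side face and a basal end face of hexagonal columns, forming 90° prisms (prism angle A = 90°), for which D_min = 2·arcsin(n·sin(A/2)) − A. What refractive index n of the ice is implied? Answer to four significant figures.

1.309

Rearranging: n = sin((D_min + A)/2) / sin(A/2).
(D_min + A)/2 = (45.56° + 90°)/2 = 67.780°.
n = sin 67.780° / sin 45° = 0.9257 / 0.7071 = 1.3092.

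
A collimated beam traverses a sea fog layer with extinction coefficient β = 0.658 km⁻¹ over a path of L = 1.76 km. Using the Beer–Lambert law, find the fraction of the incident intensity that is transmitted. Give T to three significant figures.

τ = β·L = 0.658 × 1.76 = 1.1581.
T = exp(−1.1581) = 0.3141.

0.314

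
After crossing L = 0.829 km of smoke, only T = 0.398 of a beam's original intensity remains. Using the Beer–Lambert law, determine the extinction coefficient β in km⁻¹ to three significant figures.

1.11 km⁻¹

Beer–Lambert: T = exp(−βL) ⇒ β = −ln(T)/L = −ln(0.398)/0.829 = 0.9213/0.829 = 1.111 km⁻¹.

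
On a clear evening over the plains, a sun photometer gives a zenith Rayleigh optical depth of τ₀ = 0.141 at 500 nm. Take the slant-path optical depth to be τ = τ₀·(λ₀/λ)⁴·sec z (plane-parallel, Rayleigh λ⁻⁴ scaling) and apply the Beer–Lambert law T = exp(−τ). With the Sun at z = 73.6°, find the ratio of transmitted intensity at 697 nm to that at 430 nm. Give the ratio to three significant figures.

2.18

Airmass: sec 73.6° = 3.5418.
τ(697 nm) = 0.141 × (500/697)⁴ × 3.5418 = 0.141 × 0.2648 × 3.5418 = 0.1322.
τ(430 nm) = 0.141 × (500/430)⁴ × 3.5418 = 0.141 × 1.8281 × 3.5418 = 0.9130.
T(697)/T(430) = exp(τ_B − τ_A) = exp(0.7807) = 2.1830.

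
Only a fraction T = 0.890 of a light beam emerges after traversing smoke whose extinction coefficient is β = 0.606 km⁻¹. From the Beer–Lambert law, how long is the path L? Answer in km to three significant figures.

0.192 km

Beer–Lambert: T = exp(−βL) ⇒ L = −ln(T)/β = −ln(0.890)/0.606 = 0.1165/0.606 = 0.1923 km.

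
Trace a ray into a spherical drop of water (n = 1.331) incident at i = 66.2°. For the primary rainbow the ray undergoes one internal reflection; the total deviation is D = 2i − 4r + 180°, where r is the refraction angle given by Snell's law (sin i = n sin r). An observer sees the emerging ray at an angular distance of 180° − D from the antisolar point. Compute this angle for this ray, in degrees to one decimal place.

sin r = sin 66.2° / 1.331 = 0.9150/1.331 = 0.6874; r = 43.43°.
D = 2·66.2° − 4·43.43° + 180° = 132.40° − 173.71° + 180° = 138.69°.
Angle from antisolar point = 180° − D = 41.31°.

41.3°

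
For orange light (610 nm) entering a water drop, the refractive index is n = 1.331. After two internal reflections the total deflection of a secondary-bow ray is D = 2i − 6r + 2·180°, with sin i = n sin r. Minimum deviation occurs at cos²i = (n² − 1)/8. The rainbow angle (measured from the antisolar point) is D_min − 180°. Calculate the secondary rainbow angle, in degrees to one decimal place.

cos²i = (1.77156 − 1)/8 = 0.09645; i = arccos(0.31056) = 71.907°.
sin r = sin 71.907°/1.331 = 0.71417; r = 45.575°.
D_min = 2·71.907° − 6·45.575° + 360° = 230.365°.
Rainbow angle = D_min − 180° = 50.365°.

50.4°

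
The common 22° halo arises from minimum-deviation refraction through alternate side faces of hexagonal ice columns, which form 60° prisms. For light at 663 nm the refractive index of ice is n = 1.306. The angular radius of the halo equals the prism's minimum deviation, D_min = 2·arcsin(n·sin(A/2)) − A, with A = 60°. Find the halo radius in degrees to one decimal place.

21.5°

n·sin(A/2) = 1.306 × sin 30° = 1.306 × 0.5000 = 0.6530.
D_min = 2·arcsin(0.6530) − 60° = 2 × 40.768° − 60° = 21.536°.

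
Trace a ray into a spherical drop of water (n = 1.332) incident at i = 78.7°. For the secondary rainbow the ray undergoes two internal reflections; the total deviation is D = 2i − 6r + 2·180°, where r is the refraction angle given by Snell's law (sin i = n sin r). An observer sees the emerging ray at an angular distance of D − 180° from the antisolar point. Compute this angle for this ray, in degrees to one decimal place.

sin r = sin 78.7° / 1.332 = 0.9806/1.332 = 0.7362; r = 47.41°.
D = 2·78.7° − 6·47.41° + 2·180° = 157.40° − 284.45° + 360° = 232.95°.
Angle from antisolar point = D − 180° = 52.95°.

52.9°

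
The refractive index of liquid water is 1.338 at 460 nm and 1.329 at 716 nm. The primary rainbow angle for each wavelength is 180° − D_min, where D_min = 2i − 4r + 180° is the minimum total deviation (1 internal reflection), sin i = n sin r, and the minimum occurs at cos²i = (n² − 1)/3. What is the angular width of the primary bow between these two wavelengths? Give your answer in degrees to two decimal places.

1.31°

At 460 nm (n = 1.338): cos²i = 0.26341 → i = 59.120°, r = 39.899°, D_min = 138.643°, rainbow angle = 41.357°.
At 716 nm (n = 1.329): cos²i = 0.25541 → i = 59.643°, r = 40.487°, D_min = 137.337°, rainbow angle = 42.663°.
Angular width = |41.357° − 42.663°| = 1.307°.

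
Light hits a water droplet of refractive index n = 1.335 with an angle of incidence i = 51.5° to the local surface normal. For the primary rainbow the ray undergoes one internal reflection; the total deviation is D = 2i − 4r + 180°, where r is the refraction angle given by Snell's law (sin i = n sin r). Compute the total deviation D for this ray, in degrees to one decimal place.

139.4°

sin r = sin 51.5° / 1.335 = 0.7826/1.335 = 0.5862; r = 35.89°.
D = 2·51.5° − 4·35.89° + 180° = 103.00° − 143.56° + 180° = 139.44°.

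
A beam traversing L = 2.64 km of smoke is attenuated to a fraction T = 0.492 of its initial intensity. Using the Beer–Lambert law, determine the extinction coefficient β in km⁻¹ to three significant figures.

0.269 km⁻¹

Beer–Lambert: T = exp(−βL) ⇒ β = −ln(T)/L = −ln(0.492)/2.64 = 0.7093/2.64 = 0.2687 km⁻¹.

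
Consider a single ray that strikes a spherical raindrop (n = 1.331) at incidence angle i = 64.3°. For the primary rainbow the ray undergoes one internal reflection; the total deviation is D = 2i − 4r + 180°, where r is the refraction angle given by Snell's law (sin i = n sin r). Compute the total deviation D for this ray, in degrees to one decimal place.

sin r = sin 64.3° / 1.331 = 0.9011/1.331 = 0.6770; r = 42.61°.
D = 2·64.3° − 4·42.61° + 180° = 128.60° − 170.44° + 180° = 138.16°.

138.2°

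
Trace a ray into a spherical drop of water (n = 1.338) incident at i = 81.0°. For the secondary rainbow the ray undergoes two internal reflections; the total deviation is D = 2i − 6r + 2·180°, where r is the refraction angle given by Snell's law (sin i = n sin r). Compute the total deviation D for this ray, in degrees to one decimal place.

sin r = sin 81.0° / 1.338 = 0.9877/1.338 = 0.7382; r = 47.58°.
D = 2·81.0° − 6·47.58° + 2·180° = 162.00° − 285.46° + 360° = 236.54°.

236.5°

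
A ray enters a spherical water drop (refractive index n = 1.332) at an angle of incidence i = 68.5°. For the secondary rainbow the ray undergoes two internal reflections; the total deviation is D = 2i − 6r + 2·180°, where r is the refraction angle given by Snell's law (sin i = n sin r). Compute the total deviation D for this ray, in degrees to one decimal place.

231.2°

sin r = sin 68.5° / 1.332 = 0.9304/1.332 = 0.6985; r = 44.31°.
D = 2·68.5° − 6·44.31° + 2·180° = 137.00° − 265.85° + 360° = 231.15°.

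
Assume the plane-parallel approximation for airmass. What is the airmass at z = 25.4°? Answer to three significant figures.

X = sec z = 1/cos 25.4° = 1/0.9033 = 1.1070.

1.11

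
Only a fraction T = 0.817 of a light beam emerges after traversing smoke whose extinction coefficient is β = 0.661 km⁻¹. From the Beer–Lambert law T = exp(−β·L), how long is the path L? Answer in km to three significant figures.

0.306 km

Beer–Lambert: T = exp(−βL) ⇒ L = −ln(T)/β = −ln(0.817)/0.661 = 0.2021/0.661 = 0.3058 km.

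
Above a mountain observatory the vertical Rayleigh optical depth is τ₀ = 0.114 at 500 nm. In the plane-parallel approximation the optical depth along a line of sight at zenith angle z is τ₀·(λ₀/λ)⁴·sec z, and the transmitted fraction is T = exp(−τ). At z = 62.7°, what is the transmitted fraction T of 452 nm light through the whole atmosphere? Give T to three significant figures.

sec 62.7° = 2.1803.
τ = 0.114 × (500/452)⁴ × 2.1803 = 0.114 × 1.4974 × 2.1803 = 0.3722.
T = exp(−0.3722) = 0.6892.

0.689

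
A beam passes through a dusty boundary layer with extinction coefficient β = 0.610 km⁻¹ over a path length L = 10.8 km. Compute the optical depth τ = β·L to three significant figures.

6.59

τ = β·L = 0.610 × 10.8 = 6.5880.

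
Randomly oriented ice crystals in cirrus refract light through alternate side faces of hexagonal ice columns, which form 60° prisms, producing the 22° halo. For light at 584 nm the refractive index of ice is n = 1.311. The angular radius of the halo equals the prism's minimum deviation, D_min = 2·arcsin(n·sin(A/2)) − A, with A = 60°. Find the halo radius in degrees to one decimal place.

n·sin(A/2) = 1.311 × sin 30° = 1.311 × 0.5000 = 0.6555.
D_min = 2·arcsin(0.6555) − 60° = 2 × 40.958° − 60° = 21.915°.

21.9°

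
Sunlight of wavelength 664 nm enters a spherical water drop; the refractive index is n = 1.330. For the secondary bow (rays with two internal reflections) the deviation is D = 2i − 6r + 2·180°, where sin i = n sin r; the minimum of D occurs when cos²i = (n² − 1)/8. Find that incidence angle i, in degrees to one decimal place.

cos²i = (1.330² − 1)/8 = (1.76890 − 1)/8 = 0.09611.
cos i = 0.31002, so i = 71.940°.

71.9°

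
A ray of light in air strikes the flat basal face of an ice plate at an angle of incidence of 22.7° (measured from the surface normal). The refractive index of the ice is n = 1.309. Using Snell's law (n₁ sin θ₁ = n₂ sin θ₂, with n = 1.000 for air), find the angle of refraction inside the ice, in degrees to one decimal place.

Snell: sin θ_r = sin θ_i / n = sin 22.7° / 1.309 = 0.3859 / 1.309 = 0.2948.
θ_r = arcsin(0.2948) = 17.15°.

17.1°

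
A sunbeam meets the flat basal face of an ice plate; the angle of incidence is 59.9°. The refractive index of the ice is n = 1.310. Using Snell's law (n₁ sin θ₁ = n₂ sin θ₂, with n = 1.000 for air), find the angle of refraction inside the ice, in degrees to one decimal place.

41.3°

Snell: sin θ_r = sin θ_i / n = sin 59.9° / 1.310 = 0.8652 / 1.310 = 0.6604.
θ_r = arcsin(0.6604) = 41.33°.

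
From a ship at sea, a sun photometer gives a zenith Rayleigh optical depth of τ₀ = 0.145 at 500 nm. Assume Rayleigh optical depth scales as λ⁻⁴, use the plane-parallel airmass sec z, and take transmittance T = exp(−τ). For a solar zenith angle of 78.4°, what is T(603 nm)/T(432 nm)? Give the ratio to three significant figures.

Airmass: sec 78.4° = 4.9732.
τ(603 nm) = 0.145 × (500/603)⁴ × 4.9732 = 0.145 × 0.4727 × 4.9732 = 0.3409.
τ(432 nm) = 0.145 × (500/432)⁴ × 4.9732 = 0.145 × 1.7945 × 4.9732 = 1.2940.
T(603)/T(432) = exp(τ_B − τ_A) = exp(0.9532) = 2.5939.

2.59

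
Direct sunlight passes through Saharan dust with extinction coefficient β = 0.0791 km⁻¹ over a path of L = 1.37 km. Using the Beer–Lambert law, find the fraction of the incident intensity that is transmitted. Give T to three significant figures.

0.897

τ = β·L = 0.0791 × 1.37 = 0.1084.
T = exp(−0.1084) = 0.8973.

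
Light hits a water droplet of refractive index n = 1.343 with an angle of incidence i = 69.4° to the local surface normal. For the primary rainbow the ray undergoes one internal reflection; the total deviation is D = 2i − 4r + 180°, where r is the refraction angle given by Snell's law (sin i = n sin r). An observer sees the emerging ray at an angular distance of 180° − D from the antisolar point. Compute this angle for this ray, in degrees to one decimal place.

37.9°

sin r = sin 69.4° / 1.343 = 0.9361/1.343 = 0.6970; r = 44.19°.
D = 2·69.4° − 4·44.19° + 180° = 138.80° − 176.74° + 180° = 142.06°.
Angle from antisolar point = 180° − D = 37.94°.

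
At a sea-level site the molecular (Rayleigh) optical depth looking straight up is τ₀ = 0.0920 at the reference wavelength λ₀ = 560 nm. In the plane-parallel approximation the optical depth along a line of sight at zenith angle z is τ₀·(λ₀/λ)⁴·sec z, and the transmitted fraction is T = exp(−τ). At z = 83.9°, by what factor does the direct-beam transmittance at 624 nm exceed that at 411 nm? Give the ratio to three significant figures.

Airmass: sec 83.9° = 9.4105.
τ(624 nm) = 0.0920 × (560/624)⁴ × 9.4105 = 0.0920 × 0.6487 × 9.4105 = 0.5616.
τ(411 nm) = 0.0920 × (560/411)⁴ × 9.4105 = 0.0920 × 3.4466 × 9.4105 = 2.9839.
T(624)/T(411) = exp(τ_B − τ_A) = exp(2.4223) = 11.2721.

11.3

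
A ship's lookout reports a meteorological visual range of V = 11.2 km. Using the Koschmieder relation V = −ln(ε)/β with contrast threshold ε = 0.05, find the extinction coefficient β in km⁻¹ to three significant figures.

0.267 km⁻¹

β = −ln(0.05) / V = 2.996 / 11.2 = 0.2675 km⁻¹.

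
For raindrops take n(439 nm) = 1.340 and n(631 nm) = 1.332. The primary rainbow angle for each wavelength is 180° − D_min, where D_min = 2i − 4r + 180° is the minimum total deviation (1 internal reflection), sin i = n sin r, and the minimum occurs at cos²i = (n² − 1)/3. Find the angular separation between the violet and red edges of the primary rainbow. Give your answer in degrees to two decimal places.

1.15°

At 439 nm (n = 1.340): cos²i = 0.26520 → i = 59.004°, r = 39.770°, D_min = 138.929°, rainbow angle = 41.071°.
At 631 nm (n = 1.332): cos²i = 0.25807 → i = 59.469°, r = 40.290°, D_min = 137.776°, rainbow angle = 42.224°.
Angular width = |41.071° − 42.224°| = 1.153°.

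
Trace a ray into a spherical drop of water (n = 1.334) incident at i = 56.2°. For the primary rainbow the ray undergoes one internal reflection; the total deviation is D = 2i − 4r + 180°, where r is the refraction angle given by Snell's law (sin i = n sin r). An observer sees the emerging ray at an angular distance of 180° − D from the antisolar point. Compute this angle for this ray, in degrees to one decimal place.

sin r = sin 56.2° / 1.334 = 0.8310/1.334 = 0.6229; r = 38.53°.
D = 2·56.2° − 4·38.53° + 180° = 112.40° − 154.12° + 180° = 138.28°.
Angle from antisolar point = 180° − D = 41.72°.

41.7°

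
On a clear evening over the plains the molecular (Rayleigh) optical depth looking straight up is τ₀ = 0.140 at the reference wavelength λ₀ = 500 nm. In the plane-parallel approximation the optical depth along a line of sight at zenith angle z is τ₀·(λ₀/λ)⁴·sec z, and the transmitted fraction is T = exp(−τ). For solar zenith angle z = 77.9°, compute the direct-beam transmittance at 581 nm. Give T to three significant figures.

0.693

sec 77.9° = 4.7706.
τ = 0.140 × (500/581)⁴ × 4.7706 = 0.140 × 0.5485 × 4.7706 = 0.3663.
T = exp(−0.3663) = 0.6933.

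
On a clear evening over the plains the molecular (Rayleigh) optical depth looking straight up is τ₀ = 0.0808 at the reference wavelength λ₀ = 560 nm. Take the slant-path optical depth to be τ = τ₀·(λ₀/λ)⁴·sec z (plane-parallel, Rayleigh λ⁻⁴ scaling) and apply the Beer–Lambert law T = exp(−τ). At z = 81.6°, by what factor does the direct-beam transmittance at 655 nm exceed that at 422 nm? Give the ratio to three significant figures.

4.14

Airmass: sec 81.6° = 6.8454.
τ(655 nm) = 0.0808 × (560/655)⁴ × 6.8454 = 0.0808 × 0.5343 × 6.8454 = 0.2955.
τ(422 nm) = 0.0808 × (560/422)⁴ × 6.8454 = 0.0808 × 3.1010 × 6.8454 = 1.7152.
T(655)/T(422) = exp(τ_B − τ_A) = exp(1.4197) = 4.1357.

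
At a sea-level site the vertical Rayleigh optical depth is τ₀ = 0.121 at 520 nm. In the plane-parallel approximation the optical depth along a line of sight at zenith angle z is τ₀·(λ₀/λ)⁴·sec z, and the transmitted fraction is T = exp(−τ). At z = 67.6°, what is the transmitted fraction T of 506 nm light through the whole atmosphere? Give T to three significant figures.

0.702

sec 67.6° = 2.6242.
τ = 0.121 × (520/506)⁴ × 2.6242 = 0.121 × 1.1154 × 2.6242 = 0.3542.
T = exp(−0.3542) = 0.7018.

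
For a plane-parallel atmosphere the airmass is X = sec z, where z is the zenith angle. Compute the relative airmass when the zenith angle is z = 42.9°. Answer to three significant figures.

1.37

X = sec z = 1/cos 42.9° = 1/0.7325 = 1.3651.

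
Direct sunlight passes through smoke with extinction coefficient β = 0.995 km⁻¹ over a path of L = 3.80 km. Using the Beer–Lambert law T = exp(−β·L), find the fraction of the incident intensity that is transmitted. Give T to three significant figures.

0.0228

τ = β·L = 0.995 × 3.80 = 3.7810.
T = exp(−3.7810) = 0.0228.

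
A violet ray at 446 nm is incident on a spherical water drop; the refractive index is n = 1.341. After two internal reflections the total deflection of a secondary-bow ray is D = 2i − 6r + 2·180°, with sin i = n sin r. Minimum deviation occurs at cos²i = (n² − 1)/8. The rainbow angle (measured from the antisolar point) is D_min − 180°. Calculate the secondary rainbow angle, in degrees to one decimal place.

cos²i = (1.79828 − 1)/8 = 0.09979; i = arccos(0.31589) = 71.586°.
sin r = sin 71.586°/1.341 = 0.70753; r = 45.034°.
D_min = 2·71.586° − 6·45.034° + 360° = 232.966°.
Rainbow angle = D_min − 180° = 52.966°.

53.0°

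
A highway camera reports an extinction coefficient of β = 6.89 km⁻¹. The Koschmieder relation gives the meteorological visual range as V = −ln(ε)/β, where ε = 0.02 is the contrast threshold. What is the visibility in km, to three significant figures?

0.568 km

V = −ln(0.02) / 6.89 = 3.912 / 6.89 = 0.5678 km.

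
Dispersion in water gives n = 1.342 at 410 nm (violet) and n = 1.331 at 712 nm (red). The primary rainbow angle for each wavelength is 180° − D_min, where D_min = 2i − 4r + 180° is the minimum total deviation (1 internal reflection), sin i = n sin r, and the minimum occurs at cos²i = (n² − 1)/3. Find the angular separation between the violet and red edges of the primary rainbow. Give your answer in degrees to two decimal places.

1.58°

At 410 nm (n = 1.342): cos²i = 0.26699 → i = 58.888°, r = 39.641°, D_min = 139.213°, rainbow angle = 40.787°.
At 712 nm (n = 1.331): cos²i = 0.25719 → i = 59.527°, r = 40.356°, D_min = 137.630°, rainbow angle = 42.370°.
Angular width = |40.787° − 42.370°| = 1.583°.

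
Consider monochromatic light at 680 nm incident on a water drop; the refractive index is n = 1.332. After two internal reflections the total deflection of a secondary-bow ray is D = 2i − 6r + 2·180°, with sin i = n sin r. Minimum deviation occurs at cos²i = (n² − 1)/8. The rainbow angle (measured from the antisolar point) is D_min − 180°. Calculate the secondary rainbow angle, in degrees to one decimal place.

cos²i = (1.77422 − 1)/8 = 0.09678; i = arccos(0.31109) = 71.875°.
sin r = sin 71.875°/1.332 = 0.71350; r = 45.520°.
D_min = 2·71.875° − 6·45.520° + 360° = 230.628°.
Rainbow angle = D_min − 180° = 50.628°.

50.6°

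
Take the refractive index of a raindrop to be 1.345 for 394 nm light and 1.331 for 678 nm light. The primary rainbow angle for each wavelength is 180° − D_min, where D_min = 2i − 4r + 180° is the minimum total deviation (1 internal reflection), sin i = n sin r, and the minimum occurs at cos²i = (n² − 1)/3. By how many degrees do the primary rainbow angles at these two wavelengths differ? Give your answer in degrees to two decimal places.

At 394 nm (n = 1.345): cos²i = 0.26967 → i = 58.715°, r = 39.448°, D_min = 139.635°, rainbow angle = 40.365°.
At 678 nm (n = 1.331): cos²i = 0.25719 → i = 59.527°, r = 40.356°, D_min = 137.630°, rainbow angle = 42.370°.
Angular width = |40.365° − 42.370°| = 2.005°.

2.01°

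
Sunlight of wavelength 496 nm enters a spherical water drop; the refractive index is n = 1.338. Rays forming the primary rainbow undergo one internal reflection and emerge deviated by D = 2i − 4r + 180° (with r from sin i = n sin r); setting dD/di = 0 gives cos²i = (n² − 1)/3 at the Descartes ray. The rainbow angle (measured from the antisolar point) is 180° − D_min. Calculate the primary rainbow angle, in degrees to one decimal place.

cos²i = (1.79024 − 1)/3 = 0.26341; i = arccos(0.51324) = 59.120°.
sin r = sin 59.120°/1.338 = 0.64144; r = 39.899°.
D_min = 2·59.120° − 4·39.899° + 180° = 138.643°.
Rainbow angle = 180° − D_min = 41.357°.

41.4°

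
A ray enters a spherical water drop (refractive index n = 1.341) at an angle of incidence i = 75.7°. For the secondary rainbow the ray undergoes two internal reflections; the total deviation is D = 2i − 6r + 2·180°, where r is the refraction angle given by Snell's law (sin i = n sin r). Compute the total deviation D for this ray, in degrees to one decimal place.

sin r = sin 75.7° / 1.341 = 0.9690/1.341 = 0.7226; r = 46.27°.
D = 2·75.7° − 6·46.27° + 2·180° = 151.40° − 277.62° + 360° = 233.78°.

233.8°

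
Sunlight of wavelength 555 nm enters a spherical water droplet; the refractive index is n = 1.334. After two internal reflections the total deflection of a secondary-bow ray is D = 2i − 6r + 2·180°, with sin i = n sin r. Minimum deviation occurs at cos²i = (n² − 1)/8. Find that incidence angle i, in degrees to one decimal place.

cos²i = (1.334² − 1)/8 = (1.77956 − 1)/8 = 0.09744.
cos i = 0.31216, so i = 71.810°.

71.8°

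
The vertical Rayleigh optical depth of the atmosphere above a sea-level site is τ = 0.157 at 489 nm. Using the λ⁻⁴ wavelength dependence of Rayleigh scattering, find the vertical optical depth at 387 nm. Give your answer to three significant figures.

τ(387 nm) = τ(489 nm) × (489/387)⁴ = 0.157 × (1.2636)⁴ = 0.157 × 2.5491 = 0.4002.

0.400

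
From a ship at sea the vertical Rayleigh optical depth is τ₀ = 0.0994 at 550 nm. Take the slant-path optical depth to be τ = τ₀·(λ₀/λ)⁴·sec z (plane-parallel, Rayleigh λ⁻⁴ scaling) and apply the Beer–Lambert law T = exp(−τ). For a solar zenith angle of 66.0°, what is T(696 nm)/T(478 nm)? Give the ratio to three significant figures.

Airmass: sec 66.0° = 2.4586.
τ(696 nm) = 0.0994 × (550/696)⁴ × 2.4586 = 0.0994 × 0.3900 × 2.4586 = 0.0953.
τ(478 nm) = 0.0994 × (550/478)⁴ × 2.4586 = 0.0994 × 1.7528 × 2.4586 = 0.4284.
T(696)/T(478) = exp(τ_B − τ_A) = exp(0.3331) = 1.3952.

1.40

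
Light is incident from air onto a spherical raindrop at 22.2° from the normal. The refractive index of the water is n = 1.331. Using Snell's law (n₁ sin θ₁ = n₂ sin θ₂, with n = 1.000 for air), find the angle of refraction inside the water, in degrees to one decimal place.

Snell: sin θ_r = sin θ_i / n = sin 22.2° / 1.331 = 0.3778 / 1.331 = 0.2839.
θ_r = arcsin(0.2839) = 16.49°.

16.5°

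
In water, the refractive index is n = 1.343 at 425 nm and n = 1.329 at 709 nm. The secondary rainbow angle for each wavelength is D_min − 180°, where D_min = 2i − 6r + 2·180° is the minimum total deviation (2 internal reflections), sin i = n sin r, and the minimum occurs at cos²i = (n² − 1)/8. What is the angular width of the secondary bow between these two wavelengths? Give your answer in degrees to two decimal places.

At 425 nm (n = 1.343): cos²i = 0.10046 → i = 71.522°, r = 44.928°, D_min = 233.478°, rainbow angle = 53.478°.
At 709 nm (n = 1.329): cos²i = 0.09578 → i = 71.972°, r = 45.685°, D_min = 229.837°, rainbow angle = 49.837°.
Angular width = |53.478° − 49.837°| = 3.641°.

3.64°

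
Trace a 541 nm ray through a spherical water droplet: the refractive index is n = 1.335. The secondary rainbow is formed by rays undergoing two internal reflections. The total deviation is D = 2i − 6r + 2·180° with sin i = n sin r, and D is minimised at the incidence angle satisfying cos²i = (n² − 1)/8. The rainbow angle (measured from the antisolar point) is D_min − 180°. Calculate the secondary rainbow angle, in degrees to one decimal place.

51.4°

cos²i = (1.78222 − 1)/8 = 0.09778; i = arccos(0.31269) = 71.778°.
sin r = sin 71.778°/1.335 = 0.71150; r = 45.357°.
D_min = 2·71.778° − 6·45.357° + 360° = 231.414°.
Rainbow angle = D_min − 180° = 51.414°.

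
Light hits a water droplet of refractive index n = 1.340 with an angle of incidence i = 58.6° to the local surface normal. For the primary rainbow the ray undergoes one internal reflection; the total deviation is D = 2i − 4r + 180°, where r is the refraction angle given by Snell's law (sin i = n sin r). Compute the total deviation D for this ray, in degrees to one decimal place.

138.9°

sin r = sin 58.6° / 1.340 = 0.8536/1.340 = 0.6370; r = 39.57°.
D = 2·58.6° − 4·39.57° + 180° = 117.20° − 158.27° + 180° = 138.93°.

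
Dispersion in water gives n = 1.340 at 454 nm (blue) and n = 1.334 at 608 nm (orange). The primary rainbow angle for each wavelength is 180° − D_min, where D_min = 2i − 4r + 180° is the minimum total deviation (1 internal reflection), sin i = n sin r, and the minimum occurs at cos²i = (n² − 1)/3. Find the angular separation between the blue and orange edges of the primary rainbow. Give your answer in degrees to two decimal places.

0.86°

At 454 nm (n = 1.340): cos²i = 0.26520 → i = 59.004°, r = 39.770°, D_min = 138.929°, rainbow angle = 41.071°.
At 608 nm (n = 1.334): cos²i = 0.25985 → i = 59.352°, r = 40.159°, D_min = 138.067°, rainbow angle = 41.933°.
Angular width = |41.071° − 41.933°| = 0.862°.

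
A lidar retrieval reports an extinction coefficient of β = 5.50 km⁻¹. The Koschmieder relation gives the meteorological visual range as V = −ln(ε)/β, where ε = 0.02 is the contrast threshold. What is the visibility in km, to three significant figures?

0.711 km

V = −ln(0.02) / 5.50 = 3.912 / 5.50 = 0.7113 km.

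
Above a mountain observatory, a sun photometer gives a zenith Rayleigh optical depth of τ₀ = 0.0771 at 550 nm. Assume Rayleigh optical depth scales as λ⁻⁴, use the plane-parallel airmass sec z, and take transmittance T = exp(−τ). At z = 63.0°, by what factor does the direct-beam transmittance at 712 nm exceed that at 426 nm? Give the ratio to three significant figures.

1.51

Airmass: sec 63.0° = 2.2027.
τ(712 nm) = 0.0771 × (550/712)⁴ × 2.2027 = 0.0771 × 0.3561 × 2.2027 = 0.0605.
τ(426 nm) = 0.0771 × (550/426)⁴ × 2.2027 = 0.0771 × 2.7785 × 2.2027 = 0.4719.
T(712)/T(426) = exp(τ_B − τ_A) = exp(0.4114) = 1.5089.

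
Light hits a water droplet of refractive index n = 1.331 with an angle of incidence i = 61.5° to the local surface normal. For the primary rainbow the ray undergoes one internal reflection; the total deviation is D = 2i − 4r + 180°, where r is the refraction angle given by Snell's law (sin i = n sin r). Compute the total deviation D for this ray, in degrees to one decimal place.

137.7°

sin r = sin 61.5° / 1.331 = 0.8788/1.331 = 0.6603; r = 41.32°.
D = 2·61.5° − 4·41.32° + 180° = 123.00° − 165.28° + 180° = 137.72°.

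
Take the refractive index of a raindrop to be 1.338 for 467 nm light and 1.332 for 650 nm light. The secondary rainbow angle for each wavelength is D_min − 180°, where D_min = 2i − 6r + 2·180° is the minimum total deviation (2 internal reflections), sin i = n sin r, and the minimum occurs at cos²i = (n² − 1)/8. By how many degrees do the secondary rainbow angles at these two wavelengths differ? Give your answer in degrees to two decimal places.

1.56°

At 467 nm (n = 1.338): cos²i = 0.09878 → i = 71.682°, r = 45.195°, D_min = 232.193°, rainbow angle = 52.193°.
At 650 nm (n = 1.332): cos²i = 0.09678 → i = 71.875°, r = 45.520°, D_min = 230.628°, rainbow angle = 50.628°.
Angular width = |52.193° − 50.628°| = 1.564°.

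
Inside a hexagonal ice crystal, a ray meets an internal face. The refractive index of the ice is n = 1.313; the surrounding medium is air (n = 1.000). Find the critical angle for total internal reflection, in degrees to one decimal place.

sin θ_c = n_air / n = 1.000 / 1.313 = 0.7616.
θ_c = arcsin(0.7616) = 49.61°.

49.6°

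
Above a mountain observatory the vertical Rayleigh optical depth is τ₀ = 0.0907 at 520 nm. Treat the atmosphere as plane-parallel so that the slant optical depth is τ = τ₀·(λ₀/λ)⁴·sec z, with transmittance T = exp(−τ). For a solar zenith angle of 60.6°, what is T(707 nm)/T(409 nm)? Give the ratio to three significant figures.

Airmass: sec 60.6° = 2.0371.
τ(707 nm) = 0.0907 × (520/707)⁴ × 2.0371 = 0.0907 × 0.2926 × 2.0371 = 0.0541.
τ(409 nm) = 0.0907 × (520/409)⁴ × 2.0371 = 0.0907 × 2.6129 × 2.0371 = 0.4828.
T(707)/T(409) = exp(τ_B − τ_A) = exp(0.4287) = 1.5352.

1.54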